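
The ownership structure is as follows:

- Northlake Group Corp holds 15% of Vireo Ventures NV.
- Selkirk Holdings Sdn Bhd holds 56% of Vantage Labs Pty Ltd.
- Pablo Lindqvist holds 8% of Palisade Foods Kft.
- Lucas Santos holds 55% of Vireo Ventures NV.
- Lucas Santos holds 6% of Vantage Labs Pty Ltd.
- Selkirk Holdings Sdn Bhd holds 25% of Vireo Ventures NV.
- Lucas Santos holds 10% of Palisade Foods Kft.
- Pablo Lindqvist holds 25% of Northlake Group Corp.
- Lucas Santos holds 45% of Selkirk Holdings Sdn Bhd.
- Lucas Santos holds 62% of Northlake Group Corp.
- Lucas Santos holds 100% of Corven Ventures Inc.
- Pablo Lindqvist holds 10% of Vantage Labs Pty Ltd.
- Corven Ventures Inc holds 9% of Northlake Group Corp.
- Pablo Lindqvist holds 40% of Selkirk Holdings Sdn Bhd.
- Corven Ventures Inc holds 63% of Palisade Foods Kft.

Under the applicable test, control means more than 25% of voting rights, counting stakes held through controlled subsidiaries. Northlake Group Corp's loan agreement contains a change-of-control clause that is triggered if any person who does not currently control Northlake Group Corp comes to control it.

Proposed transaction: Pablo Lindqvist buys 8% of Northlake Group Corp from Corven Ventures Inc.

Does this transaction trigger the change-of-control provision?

The purchase adds only to Pablo's holdings (Corven's stake shrinks), so Pablo is the only person who could newly come to control Northlake.
Pablo holds 40% of Selkirk, so Pablo controls Selkirk.
Selkirk and Pablo together hold 56% + 10% = 66% of Vantage, so Pablo controls Vantage.
In Northlake, Pablo's side holds only 25%, not > 25%.
So before the transaction, Pablo does not control Northlake.
After the purchase, Pablo's direct stake in Northlake rises to 25% + 8% = 33%, and Corven's stake falls to 1%.
Pablo holds 33% of Northlake, so Pablo controls Northlake.
Pablo did not control Northlake before and does after, so the clause is triggered.

Yes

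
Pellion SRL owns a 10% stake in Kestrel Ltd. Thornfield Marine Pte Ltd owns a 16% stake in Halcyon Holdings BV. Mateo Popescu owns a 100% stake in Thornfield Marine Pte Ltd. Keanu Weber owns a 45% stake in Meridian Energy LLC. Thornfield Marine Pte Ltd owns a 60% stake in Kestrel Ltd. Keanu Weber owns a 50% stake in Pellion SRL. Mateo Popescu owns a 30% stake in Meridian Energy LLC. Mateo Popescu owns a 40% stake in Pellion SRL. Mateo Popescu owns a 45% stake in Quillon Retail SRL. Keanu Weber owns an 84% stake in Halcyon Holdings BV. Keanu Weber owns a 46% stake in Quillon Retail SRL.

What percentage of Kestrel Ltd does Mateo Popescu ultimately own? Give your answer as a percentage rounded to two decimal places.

64.00%

Mateo reaches Kestrel along 2 paths.
Via Pellion: 40% × 10% = 4%.
Via Thornfield: 100% × 60% = 60%.
Total: 4% + 60% = 64%.
Rounded: 64.00%.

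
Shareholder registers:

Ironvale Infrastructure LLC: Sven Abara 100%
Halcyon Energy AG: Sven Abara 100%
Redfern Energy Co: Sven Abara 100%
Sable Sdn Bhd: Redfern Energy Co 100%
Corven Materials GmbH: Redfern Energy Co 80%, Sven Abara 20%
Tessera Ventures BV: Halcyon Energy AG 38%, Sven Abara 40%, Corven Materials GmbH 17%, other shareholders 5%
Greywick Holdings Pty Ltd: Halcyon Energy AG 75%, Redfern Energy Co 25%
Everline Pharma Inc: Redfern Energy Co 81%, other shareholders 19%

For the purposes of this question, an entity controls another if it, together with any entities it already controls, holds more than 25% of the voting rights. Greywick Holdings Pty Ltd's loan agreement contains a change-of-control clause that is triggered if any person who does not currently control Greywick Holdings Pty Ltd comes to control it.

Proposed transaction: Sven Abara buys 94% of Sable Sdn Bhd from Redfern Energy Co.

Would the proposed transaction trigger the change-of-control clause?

No

The purchase adds only to Sven's holdings (Redfern's stake shrinks), so Sven is the only person who could newly come to control Greywick.
Sven holds 100% of Halcyon, so Sven controls Halcyon.
Sven holds 100% of Redfern, so Sven controls Redfern.
Halcyon and Redfern together hold 75% + 25% = 100% of Greywick, so Sven controls Greywick.
So Sven already controls Greywick before the transaction.
After the purchase, Sven holds 94% of Sable directly, and Redfern's stake falls to 6%.
Sven controlled Greywick already, so this is not a new person acquiring control; every other person's position is unchanged or reduced.
No new person acquires control, so the clause is not triggered.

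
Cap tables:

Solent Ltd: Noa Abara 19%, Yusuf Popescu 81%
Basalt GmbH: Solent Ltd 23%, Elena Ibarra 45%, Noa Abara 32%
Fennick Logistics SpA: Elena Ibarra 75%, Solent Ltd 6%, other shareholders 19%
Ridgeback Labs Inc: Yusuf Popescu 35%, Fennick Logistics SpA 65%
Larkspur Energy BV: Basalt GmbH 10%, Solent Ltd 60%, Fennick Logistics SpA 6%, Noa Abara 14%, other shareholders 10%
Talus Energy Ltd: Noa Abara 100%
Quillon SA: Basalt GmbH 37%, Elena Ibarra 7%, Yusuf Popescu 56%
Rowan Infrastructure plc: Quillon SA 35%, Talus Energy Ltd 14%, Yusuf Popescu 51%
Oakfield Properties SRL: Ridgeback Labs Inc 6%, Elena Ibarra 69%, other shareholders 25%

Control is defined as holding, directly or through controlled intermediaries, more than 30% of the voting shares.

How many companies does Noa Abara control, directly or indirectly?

4

Noa holds 32% of Basalt, so Noa controls Basalt.
Noa holds 100% of Talus, so Noa controls Talus.
Basalt holds 37% of Quillon, so Noa controls Quillon.
Quillon and Talus together hold 35% + 14% = 49% of Rowan, so Noa controls Rowan.
No other company's threshold is met.
Noa controls 4 companies.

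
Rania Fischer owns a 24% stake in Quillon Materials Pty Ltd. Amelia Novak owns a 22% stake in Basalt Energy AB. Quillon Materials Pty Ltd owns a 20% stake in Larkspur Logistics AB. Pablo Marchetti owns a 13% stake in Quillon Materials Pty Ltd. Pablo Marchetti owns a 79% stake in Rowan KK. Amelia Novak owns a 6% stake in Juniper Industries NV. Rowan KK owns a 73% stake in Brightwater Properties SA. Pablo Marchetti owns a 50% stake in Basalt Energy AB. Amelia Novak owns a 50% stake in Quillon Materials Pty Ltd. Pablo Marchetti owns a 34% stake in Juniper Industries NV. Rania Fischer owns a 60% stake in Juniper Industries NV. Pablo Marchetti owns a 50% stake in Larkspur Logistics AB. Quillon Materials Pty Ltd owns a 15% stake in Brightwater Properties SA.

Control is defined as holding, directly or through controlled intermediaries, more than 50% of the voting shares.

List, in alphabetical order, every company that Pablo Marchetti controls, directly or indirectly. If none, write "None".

Brightwater Properties SA, Rowan KK

Pablo holds 79% of Rowan, so Pablo controls Rowan.
Rowan holds 73% of Brightwater, so Pablo controls Brightwater.
No other company's threshold is met.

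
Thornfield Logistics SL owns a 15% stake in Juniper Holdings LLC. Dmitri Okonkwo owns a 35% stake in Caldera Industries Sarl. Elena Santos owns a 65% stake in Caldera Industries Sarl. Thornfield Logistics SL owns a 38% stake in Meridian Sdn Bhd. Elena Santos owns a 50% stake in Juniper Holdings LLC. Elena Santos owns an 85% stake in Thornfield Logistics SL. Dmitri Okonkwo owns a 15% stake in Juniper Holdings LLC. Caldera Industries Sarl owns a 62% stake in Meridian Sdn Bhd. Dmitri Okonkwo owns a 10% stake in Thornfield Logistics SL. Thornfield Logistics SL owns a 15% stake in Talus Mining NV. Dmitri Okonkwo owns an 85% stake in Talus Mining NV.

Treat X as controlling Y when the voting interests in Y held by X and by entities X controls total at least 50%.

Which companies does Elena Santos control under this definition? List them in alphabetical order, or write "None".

Elena holds 85% of Thornfield, so Elena controls Thornfield.
Elena and Thornfield together hold 50% + 15% = 65% of Juniper, so Elena controls Juniper.
Elena holds 65% of Caldera, so Elena controls Caldera.
Thornfield and Caldera together hold 38% + 62% = 100% of Meridian, so Elena controls Meridian.
No other company's threshold is met.

Caldera Industries Sarl, Juniper Holdings LLC, Meridian Sdn Bhd, Thornfield Logistics SL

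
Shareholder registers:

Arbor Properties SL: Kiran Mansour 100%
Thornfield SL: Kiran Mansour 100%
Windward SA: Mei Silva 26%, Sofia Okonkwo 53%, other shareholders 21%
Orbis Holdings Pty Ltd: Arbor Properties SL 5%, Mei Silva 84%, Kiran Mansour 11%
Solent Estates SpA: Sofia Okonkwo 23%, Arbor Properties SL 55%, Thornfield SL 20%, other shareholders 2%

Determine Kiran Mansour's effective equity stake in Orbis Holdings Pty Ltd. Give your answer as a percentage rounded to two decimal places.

16.00%

Kiran reaches Orbis along 2 paths.
Via Arbor: 100% × 5% = 5%.
Direct stake: 11% = 11%.
Total: 5% + 11% = 16%.
Rounded: 16.00%.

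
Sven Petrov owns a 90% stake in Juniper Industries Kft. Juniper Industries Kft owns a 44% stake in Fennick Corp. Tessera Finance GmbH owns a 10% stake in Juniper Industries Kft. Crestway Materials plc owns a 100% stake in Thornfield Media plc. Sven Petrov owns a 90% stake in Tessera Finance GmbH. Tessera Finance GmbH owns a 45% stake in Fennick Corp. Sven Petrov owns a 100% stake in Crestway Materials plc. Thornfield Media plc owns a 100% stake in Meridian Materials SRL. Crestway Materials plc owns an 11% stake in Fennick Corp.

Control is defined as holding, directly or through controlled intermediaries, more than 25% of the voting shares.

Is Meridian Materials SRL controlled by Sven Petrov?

Yes

Sven holds 100% of Crestway, so Sven controls Crestway.
Crestway holds 100% of Thornfield, so Sven controls Thornfield.
Thornfield holds 100% of Meridian, so Sven controls Meridian.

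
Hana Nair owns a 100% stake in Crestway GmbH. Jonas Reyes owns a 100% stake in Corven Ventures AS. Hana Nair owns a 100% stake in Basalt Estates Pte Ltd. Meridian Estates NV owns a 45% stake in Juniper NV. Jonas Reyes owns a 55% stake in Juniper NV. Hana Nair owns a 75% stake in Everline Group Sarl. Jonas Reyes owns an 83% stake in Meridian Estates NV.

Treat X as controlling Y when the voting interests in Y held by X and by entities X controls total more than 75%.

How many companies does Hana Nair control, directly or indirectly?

2

Hana holds 100% of Crestway, so Hana controls Crestway.
Hana holds 100% of Basalt, so Hana controls Basalt.
No other company's threshold is met.
Hana controls 2 companies.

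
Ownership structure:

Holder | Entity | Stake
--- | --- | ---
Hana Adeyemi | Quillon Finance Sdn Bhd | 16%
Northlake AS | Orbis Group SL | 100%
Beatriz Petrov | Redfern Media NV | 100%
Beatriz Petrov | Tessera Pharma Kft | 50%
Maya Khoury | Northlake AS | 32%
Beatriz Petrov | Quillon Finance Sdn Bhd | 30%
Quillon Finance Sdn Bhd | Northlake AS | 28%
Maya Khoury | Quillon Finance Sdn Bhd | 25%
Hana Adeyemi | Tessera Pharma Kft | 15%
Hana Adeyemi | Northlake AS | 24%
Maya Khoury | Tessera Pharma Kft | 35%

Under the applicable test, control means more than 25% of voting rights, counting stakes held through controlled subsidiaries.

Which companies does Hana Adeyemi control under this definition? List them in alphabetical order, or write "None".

None

Hana's largest direct stake is 24% in Northlake, which does not meet the threshold.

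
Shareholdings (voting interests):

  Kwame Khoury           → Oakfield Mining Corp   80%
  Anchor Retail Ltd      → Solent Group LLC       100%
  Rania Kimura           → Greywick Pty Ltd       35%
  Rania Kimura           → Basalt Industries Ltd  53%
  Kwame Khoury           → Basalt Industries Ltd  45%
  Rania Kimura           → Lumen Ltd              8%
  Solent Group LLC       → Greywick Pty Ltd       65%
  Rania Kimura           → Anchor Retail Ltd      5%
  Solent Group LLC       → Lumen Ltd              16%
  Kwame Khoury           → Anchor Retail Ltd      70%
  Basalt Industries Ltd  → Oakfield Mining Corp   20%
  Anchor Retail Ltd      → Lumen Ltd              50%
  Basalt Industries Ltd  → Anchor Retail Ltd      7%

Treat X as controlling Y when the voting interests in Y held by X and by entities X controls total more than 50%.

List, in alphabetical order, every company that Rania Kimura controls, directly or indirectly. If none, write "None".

Basalt Industries Ltd

Rania holds 53% of Basalt, so Rania controls Basalt.
No other company's threshold is met.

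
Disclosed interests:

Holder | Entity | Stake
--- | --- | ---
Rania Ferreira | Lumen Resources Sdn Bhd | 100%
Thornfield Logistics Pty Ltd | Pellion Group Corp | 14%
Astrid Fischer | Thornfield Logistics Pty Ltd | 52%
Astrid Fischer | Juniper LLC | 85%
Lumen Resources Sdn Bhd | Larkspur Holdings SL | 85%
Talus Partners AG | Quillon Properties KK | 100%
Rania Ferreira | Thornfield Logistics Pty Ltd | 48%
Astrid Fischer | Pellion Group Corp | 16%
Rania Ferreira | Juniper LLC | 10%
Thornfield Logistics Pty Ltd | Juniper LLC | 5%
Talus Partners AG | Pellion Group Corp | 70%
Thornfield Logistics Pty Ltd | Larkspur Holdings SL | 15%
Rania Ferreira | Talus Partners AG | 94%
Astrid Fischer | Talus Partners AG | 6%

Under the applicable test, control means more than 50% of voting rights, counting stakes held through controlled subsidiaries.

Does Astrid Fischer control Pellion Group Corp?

No

Astrid holds 52% of Thornfield, so Astrid controls Thornfield.
Thornfield and Astrid together hold 5% + 85% = 90% of Juniper, so Astrid controls Juniper.
In Pellion, Astrid's side holds only 16% + 14% = 30%, not > 50%.
So Astrid does not control Pellion.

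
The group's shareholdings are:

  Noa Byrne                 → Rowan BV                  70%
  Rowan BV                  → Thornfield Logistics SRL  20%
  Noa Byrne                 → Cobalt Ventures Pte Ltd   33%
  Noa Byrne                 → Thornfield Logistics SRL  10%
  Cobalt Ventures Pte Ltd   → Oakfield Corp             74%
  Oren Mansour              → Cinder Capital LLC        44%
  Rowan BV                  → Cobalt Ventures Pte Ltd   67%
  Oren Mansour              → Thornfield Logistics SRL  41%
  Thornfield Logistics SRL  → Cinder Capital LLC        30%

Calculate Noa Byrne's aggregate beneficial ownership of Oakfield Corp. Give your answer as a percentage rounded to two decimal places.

59.13%

Noa reaches Oakfield along 2 paths.
Via Cobalt: 33% × 74% = 24.42%.
Via Rowan → Cobalt: 70% × 67% × 74% = 34.706%.
Total: 24.42% + 34.706% = 59.126%.
Rounded: 59.13%.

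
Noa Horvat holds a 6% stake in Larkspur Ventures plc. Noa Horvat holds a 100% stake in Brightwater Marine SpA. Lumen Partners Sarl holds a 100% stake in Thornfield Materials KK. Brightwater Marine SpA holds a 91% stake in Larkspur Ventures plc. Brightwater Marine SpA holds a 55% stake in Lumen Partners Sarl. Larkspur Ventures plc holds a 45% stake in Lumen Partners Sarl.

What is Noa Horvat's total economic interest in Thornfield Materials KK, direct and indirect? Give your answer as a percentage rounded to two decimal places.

Noa reaches Thornfield along 3 paths.
Via Brightwater → Lumen: 100% × 55% × 100% = 55%.
Via Larkspur → Lumen: 6% × 45% × 100% = 2.7%.
Via Brightwater → Larkspur → Lumen: 100% × 91% × 45% × 100% = 40.95%.
Total: 55% + 2.7% + 40.95% = 98.65%.

98.65%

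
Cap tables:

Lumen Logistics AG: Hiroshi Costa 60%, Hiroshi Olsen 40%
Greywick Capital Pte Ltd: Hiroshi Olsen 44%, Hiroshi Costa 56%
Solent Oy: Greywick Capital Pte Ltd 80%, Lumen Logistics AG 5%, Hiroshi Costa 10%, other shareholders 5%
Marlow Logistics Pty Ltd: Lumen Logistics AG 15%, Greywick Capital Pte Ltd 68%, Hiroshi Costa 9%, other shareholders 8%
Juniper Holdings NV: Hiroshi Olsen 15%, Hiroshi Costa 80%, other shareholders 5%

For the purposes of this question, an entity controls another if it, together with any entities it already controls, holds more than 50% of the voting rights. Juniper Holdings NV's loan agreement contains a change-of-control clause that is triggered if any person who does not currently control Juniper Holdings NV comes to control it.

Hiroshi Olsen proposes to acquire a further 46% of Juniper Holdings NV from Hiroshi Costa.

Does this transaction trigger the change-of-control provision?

Yes

The purchase adds only to Hiroshi Olsen's holdings (Hiroshi Costa's stake shrinks), so Hiroshi Olsen is the only person who could newly come to control Juniper.
Hiroshi Olsen's largest direct stake is 44% in Greywick, which does not meet the threshold, so Hiroshi Olsen controls no company.
In Juniper, Hiroshi Olsen's side holds only 15%, not > 50%.
So before the transaction, Hiroshi Olsen does not control Juniper.
After the purchase, Hiroshi Olsen's direct stake in Juniper rises to 15% + 46% = 61%, and Hiroshi Costa's stake falls to 34%.
Hiroshi Olsen holds 61% of Juniper, so Hiroshi Olsen controls Juniper.
Hiroshi Olsen did not control Juniper before and does after, so the clause is triggered.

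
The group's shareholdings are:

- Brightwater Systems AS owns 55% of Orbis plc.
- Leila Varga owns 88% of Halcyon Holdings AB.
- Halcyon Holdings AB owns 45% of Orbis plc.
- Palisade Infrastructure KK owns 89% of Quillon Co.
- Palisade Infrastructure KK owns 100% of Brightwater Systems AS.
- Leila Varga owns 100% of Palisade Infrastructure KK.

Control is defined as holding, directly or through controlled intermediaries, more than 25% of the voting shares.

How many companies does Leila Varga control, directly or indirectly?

Leila holds 88% of Halcyon, so Leila controls Halcyon.
Leila holds 100% of Palisade, so Leila controls Palisade.
Palisade holds 89% of Quillon, so Leila controls Quillon.
Palisade holds 100% of Brightwater, so Leila controls Brightwater.
Halcyon and Brightwater together hold 45% + 55% = 100% of Orbis, so Leila controls Orbis.
Leila controls 5 companies.

5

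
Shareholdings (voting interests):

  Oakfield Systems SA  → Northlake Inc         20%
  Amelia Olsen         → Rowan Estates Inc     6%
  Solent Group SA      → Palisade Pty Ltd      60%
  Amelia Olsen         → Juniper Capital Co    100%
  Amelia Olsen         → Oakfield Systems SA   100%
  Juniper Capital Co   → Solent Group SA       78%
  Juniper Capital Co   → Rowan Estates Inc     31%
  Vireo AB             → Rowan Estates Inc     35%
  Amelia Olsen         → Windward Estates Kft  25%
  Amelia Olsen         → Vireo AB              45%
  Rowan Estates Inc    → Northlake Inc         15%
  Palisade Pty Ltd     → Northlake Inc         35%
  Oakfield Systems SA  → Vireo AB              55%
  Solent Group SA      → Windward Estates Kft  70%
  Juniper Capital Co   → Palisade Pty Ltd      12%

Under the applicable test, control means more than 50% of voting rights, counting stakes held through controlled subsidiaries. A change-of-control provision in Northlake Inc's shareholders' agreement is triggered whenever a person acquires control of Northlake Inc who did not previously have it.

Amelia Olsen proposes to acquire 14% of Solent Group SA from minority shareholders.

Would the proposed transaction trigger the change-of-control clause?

The purchase changes only Amelia's holdings, so Amelia is the only person who could newly come to control Northlake.
Amelia holds 100% of Juniper, so Amelia controls Juniper.
Juniper holds 78% of Solent, so Amelia controls Solent.
Solent and Juniper together hold 60% + 12% = 72% of Palisade, so Amelia controls Palisade.
Amelia holds 100% of Oakfield, so Amelia controls Oakfield.
Amelia and Oakfield together hold 45% + 55% = 100% of Vireo, so Amelia controls Vireo.
Vireo and Juniper and Amelia together hold 35% + 31% + 6% = 72% of Rowan, so Amelia controls Rowan.
Rowan and Oakfield and Palisade together hold 15% + 20% + 35% = 70% of Northlake, so Amelia controls Northlake.
So Amelia already controls Northlake before the transaction.
After the purchase, Amelia holds 14% of Solent directly.
Amelia controlled Northlake already, so this is not a new person acquiring control; every other person's position is unchanged or reduced.
No new person acquires control, so the clause is not triggered.

No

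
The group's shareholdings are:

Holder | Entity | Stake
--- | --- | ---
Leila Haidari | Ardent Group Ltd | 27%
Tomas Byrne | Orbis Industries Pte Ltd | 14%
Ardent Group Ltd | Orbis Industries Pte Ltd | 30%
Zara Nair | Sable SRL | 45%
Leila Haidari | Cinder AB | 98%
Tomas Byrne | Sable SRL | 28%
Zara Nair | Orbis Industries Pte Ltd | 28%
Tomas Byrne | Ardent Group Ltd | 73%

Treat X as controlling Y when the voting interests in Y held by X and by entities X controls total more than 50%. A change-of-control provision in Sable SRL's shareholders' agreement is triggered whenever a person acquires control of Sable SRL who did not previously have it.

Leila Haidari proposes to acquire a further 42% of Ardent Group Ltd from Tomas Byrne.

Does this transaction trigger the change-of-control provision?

The purchase adds only to Leila's holdings (Tomas's stake shrinks), so Leila is the only person who could newly come to control Sable.
Leila holds 98% of Cinder, so Leila controls Cinder.
Neither Leila nor any entity Leila controls holds any voting interest in Sable.
So before the transaction, Leila does not control Sable.
After the purchase, Leila's direct stake in Ardent rises to 27% + 42% = 69%, and Tomas's stake falls to 31%.
Leila holds 69% of Ardent, so Leila controls Ardent.
After the transaction, neither Leila nor any entity Leila controls holds a voting interest in Sable, so Leila still does not control it.
No new person acquires control, so the clause is not triggered.

No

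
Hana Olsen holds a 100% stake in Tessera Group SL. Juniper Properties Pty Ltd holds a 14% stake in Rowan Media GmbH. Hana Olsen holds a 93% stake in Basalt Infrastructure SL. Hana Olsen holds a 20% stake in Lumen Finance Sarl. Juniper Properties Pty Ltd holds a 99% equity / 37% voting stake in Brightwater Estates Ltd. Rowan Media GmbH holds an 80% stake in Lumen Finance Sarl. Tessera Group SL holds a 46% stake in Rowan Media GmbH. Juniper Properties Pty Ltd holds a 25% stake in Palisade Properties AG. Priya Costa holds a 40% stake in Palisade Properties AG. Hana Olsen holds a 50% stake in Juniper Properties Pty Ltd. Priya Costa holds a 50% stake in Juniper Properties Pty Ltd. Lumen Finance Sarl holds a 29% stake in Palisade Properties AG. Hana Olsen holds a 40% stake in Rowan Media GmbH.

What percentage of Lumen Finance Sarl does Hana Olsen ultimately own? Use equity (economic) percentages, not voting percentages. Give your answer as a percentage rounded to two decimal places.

Hana reaches Lumen along 4 paths.
Via Tessera → Rowan: 100% × 46% × 80% = 36.8%.
Via Rowan: 40% × 80% = 32%.
Via Juniper → Rowan: 50% × 14% × 80% = 5.6%.
Direct stake: 20% = 20%.
Total: 36.8% + 32% + 5.6% + 20% = 94.4%.
Rounded: 94.40%.

94.40%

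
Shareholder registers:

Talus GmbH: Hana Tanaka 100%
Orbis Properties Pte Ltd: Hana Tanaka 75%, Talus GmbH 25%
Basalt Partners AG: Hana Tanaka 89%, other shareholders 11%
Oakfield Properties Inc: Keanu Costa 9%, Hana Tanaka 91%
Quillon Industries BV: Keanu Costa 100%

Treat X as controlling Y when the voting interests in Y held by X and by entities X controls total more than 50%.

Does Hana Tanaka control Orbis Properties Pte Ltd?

Yes

Hana holds 100% of Talus, so Hana controls Talus.
Hana and Talus together hold 75% + 25% = 100% of Orbis, so Hana controls Orbis.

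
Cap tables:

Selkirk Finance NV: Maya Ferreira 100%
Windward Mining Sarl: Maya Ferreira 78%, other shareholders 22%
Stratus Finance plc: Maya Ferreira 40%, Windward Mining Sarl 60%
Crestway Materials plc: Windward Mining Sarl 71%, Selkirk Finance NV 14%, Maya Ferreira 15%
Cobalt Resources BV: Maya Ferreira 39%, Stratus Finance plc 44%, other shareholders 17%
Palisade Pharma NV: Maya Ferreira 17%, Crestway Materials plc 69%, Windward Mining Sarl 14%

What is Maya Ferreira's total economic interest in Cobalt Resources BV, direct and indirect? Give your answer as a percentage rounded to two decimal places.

Maya reaches Cobalt along 3 paths.
Direct stake: 39% = 39%.
Via Stratus: 40% × 44% = 17.6%.
Via Windward → Stratus: 78% × 60% × 44% = 20.592%.
Total: 39% + 17.6% + 20.592% = 77.192%.
Rounded: 77.19%.

77.19%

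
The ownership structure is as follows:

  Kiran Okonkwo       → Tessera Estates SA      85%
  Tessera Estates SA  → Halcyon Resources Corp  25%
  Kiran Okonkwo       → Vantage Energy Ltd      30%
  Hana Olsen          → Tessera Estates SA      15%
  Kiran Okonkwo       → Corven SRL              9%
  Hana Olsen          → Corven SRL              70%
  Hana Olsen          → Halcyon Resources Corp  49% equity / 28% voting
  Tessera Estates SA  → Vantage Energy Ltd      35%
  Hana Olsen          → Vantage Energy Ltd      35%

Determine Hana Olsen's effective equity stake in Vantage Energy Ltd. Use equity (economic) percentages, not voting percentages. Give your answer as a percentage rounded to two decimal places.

40.25%

Hana reaches Vantage along 2 paths.
Via Tessera: 15% × 35% = 5.25%.
Direct stake: 35% = 35%.
Total: 5.25% + 35% = 40.25%.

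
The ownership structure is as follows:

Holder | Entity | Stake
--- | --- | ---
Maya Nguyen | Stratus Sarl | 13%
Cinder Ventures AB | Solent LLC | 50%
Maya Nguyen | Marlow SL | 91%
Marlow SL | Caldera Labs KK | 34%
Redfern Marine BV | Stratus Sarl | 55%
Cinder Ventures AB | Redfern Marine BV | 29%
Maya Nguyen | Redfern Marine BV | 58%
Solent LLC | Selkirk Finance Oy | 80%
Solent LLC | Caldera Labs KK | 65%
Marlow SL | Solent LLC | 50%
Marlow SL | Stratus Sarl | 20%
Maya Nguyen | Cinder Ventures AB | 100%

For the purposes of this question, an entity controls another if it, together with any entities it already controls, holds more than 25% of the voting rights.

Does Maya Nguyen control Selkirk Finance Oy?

Yes

Maya holds 100% of Cinder, so Maya controls Cinder.
Maya holds 91% of Marlow, so Maya controls Marlow.
Marlow and Cinder together hold 50% + 50% = 100% of Solent, so Maya controls Solent.
Solent holds 80% of Selkirk, so Maya controls Selkirk.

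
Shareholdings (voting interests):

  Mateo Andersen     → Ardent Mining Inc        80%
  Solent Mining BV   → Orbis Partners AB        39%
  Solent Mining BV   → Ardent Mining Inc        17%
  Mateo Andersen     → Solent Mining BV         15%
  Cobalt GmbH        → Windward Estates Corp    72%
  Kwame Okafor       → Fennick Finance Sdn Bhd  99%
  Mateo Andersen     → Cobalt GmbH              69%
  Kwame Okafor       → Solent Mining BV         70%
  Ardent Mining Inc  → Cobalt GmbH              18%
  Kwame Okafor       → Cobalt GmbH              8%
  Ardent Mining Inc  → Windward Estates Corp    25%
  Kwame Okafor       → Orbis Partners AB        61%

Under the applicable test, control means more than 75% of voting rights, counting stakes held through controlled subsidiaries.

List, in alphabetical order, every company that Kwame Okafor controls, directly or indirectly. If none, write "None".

Fennick Finance Sdn Bhd

Kwame holds 99% of Fennick, so Kwame controls Fennick.
No other company's threshold is met.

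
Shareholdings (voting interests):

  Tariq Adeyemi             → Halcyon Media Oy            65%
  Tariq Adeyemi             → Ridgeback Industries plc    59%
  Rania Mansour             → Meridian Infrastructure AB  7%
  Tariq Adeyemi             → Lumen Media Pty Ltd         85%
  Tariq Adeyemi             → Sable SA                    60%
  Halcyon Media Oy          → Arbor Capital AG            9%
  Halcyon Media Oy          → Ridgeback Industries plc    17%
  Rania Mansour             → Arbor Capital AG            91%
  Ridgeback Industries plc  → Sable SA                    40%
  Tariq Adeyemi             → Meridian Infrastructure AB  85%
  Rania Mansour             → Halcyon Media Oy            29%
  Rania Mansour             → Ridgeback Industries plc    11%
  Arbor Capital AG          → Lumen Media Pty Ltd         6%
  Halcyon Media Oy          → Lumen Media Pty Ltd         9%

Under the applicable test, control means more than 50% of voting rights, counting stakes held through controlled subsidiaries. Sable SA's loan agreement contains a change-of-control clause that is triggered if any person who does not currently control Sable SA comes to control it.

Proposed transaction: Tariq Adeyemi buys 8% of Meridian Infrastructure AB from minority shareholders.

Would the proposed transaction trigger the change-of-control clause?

No

The purchase changes only Tariq's holdings, so Tariq is the only person who could newly come to control Sable.
Tariq holds 65% of Halcyon, so Tariq controls Halcyon.
Tariq and Halcyon together hold 59% + 17% = 76% of Ridgeback, so Tariq controls Ridgeback.
Ridgeback and Tariq together hold 40% + 60% = 100% of Sable, so Tariq controls Sable.
So Tariq already controls Sable before the transaction.
After the purchase, Tariq's direct stake in Meridian rises to 85% + 8% = 93%.
Tariq controlled Sable already, so this is not a new person acquiring control; every other person's position is unchanged or reduced.
No new person acquires control, so the clause is not triggered.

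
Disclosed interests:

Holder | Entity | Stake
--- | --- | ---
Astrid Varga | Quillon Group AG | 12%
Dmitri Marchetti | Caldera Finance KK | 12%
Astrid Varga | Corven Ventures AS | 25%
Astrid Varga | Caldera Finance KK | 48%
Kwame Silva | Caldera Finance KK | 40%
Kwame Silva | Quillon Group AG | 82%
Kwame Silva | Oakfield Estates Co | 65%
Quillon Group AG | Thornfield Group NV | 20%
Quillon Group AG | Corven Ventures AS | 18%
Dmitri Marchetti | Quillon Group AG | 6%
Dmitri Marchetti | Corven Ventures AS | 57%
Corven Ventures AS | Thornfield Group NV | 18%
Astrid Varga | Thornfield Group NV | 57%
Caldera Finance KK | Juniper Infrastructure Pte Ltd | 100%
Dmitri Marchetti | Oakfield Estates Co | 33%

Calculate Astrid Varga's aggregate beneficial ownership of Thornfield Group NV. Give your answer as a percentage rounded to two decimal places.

Astrid reaches Thornfield along 4 paths.
Direct stake: 57% = 57%.
Via Quillon: 12% × 20% = 2.4%.
Via Quillon → Corven: 12% × 18% × 18% = 0.3888%.
Via Corven: 25% × 18% = 4.5%.
Total: 57% + 2.4% + 0.3888% + 4.5% = 64.2888%.
Rounded: 64.29%.

64.29%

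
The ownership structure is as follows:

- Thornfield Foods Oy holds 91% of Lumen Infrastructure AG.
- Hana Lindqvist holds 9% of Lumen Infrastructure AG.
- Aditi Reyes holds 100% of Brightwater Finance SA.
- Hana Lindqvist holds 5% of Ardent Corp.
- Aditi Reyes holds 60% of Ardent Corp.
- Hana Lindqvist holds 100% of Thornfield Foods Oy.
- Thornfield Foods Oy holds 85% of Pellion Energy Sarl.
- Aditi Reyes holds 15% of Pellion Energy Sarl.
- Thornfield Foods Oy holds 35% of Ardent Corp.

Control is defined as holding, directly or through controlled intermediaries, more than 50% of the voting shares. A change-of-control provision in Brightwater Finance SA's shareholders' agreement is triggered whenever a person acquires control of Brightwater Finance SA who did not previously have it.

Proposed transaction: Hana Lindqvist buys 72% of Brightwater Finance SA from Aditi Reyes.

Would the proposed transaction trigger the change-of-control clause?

Yes

The purchase adds only to Hana's holdings (Aditi's stake shrinks), so Hana is the only person who could newly come to control Brightwater.
Hana holds 100% of Thornfield, so Hana controls Thornfield.
Thornfield and Hana together hold 91% + 9% = 100% of Lumen, so Hana controls Lumen.
Thornfield holds 85% of Pellion, so Hana controls Pellion.
Neither Hana nor any entity Hana controls holds any voting interest in Brightwater.
So before the transaction, Hana does not control Brightwater.
After the purchase, Hana holds 72% of Brightwater directly, and Aditi's stake falls to 28%.
Hana holds 72% of Brightwater, so Hana controls Brightwater.
Hana did not control Brightwater before and does after, so the clause is triggered.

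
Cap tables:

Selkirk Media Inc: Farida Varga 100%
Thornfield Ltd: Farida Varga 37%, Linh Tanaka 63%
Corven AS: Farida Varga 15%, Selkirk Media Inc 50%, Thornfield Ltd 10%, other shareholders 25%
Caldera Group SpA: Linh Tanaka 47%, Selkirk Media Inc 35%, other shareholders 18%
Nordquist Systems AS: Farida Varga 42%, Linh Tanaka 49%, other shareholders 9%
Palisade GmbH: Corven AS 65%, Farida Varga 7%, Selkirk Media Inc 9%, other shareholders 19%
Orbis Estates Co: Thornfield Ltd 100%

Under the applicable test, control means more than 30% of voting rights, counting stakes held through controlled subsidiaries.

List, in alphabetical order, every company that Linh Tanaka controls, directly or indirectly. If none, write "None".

Linh holds 63% of Thornfield, so Linh controls Thornfield.
Linh holds 47% of Caldera, so Linh controls Caldera.
Linh holds 49% of Nordquist, so Linh controls Nordquist.
Thornfield holds 100% of Orbis, so Linh controls Orbis.
No other company's threshold is met.

Caldera Group SpA, Nordquist Systems AS, Orbis Estates Co, Thornfield Ltd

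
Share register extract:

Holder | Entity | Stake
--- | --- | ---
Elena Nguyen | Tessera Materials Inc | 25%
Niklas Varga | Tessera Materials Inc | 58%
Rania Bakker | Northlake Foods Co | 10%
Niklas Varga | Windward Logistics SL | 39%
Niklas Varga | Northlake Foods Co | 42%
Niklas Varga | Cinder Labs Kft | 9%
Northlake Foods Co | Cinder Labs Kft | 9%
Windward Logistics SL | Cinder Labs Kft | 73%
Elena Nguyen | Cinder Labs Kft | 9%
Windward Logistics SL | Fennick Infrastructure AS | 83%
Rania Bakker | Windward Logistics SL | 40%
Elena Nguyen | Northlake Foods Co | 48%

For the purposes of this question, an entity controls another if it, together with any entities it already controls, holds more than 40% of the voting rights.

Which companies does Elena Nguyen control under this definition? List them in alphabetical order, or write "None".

Elena holds 48% of Northlake, so Elena controls Northlake.
No other company's threshold is met.

Northlake Foods Co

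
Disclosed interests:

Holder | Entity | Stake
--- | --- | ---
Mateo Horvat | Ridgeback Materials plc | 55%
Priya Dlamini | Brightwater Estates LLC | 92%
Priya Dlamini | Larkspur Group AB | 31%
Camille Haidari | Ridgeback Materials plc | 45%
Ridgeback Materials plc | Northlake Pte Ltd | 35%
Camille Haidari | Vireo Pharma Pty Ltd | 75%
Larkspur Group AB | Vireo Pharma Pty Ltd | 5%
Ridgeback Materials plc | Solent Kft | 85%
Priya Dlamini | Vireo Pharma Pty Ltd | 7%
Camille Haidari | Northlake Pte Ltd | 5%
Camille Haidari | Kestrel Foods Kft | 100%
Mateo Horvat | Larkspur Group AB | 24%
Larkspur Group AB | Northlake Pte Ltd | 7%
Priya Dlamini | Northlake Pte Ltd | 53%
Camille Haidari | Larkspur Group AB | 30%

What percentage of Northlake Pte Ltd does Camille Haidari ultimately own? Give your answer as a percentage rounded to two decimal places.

22.85%

Camille reaches Northlake along 3 paths.
Direct stake: 5% = 5%.
Via Ridgeback: 45% × 35% = 15.75%.
Via Larkspur: 30% × 7% = 2.1%.
Total: 5% + 15.75% + 2.1% = 22.85%.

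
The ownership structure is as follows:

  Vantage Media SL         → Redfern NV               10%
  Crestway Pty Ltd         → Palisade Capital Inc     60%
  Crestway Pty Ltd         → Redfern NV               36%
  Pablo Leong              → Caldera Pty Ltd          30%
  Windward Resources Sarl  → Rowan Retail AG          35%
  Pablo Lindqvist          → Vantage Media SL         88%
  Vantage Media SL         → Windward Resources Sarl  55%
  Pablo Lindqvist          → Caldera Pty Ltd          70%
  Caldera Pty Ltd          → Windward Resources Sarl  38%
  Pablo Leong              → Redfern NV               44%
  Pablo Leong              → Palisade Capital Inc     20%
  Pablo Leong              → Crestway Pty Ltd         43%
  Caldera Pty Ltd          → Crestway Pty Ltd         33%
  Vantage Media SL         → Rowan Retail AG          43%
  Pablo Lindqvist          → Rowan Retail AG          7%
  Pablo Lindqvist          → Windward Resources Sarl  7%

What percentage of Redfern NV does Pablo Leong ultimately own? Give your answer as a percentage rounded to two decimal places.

Pablo Leong reaches Redfern along 3 paths.
Via Caldera → Crestway: 30% × 33% × 36% = 3.564%.
Via Crestway: 43% × 36% = 15.48%.
Direct stake: 44% = 44%.
Total: 3.564% + 15.48% + 44% = 63.044%.
Rounded: 63.04%.

63.04%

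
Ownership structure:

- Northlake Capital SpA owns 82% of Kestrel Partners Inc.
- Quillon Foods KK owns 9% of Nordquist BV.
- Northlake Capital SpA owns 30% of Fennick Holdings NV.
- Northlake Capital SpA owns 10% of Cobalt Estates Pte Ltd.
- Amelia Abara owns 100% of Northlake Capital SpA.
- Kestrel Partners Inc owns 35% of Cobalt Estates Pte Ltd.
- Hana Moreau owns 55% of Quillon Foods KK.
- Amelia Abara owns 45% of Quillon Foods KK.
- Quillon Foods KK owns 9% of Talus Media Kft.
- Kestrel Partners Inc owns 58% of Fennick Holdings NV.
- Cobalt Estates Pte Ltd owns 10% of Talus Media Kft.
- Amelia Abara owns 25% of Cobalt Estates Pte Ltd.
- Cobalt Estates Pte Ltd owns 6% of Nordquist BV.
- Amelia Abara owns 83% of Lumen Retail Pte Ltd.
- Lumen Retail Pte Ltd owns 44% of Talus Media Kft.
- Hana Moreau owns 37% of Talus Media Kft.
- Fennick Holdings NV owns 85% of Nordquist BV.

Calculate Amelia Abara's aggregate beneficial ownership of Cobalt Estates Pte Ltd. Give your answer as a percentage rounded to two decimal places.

63.70%

Amelia reaches Cobalt along 3 paths.
Via Northlake: 100% × 10% = 10%.
Direct stake: 25% = 25%.
Via Northlake → Kestrel: 100% × 82% × 35% = 28.7%.
Total: 10% + 25% + 28.7% = 63.7%.
Rounded: 63.70%.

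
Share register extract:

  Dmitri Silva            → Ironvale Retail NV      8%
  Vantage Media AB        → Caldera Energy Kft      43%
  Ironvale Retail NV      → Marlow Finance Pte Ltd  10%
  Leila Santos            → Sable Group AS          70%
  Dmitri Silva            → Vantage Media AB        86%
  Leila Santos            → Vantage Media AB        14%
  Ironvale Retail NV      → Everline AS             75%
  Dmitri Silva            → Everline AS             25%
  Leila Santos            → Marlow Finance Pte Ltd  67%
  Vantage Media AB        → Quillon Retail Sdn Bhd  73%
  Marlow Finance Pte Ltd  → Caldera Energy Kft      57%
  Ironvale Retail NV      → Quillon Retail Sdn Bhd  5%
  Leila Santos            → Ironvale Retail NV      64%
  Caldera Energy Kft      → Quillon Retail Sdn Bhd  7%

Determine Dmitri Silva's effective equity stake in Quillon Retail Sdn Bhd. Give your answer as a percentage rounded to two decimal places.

Dmitri reaches Quillon along 4 paths.
Via Vantage: 86% × 73% = 62.78%.
Via Ironvale: 8% × 5% = 0.4%.
Via Ironvale → Marlow → Caldera: 8% × 10% × 57% × 7% = 0.03192%.
Via Vantage → Caldera: 86% × 43% × 7% = 2.5886%.
Total: 62.78% + 0.4% + 0.03192% + 2.5886% = 65.80052%.
Rounded: 65.80%.

65.80%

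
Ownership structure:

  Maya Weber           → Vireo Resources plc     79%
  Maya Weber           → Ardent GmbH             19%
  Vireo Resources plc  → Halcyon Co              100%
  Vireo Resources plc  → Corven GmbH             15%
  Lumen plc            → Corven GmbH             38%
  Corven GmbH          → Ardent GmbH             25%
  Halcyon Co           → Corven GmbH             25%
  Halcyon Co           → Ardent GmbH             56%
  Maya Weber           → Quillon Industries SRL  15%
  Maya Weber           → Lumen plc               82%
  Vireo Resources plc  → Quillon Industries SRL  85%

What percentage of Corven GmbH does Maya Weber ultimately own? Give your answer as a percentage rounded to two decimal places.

Maya reaches Corven along 3 paths.
Via Vireo → Halcyon: 79% × 100% × 25% = 19.75%.
Via Lumen: 82% × 38% = 31.16%.
Via Vireo: 79% × 15% = 11.85%.
Total: 19.75% + 31.16% + 11.85% = 62.76%.

62.76%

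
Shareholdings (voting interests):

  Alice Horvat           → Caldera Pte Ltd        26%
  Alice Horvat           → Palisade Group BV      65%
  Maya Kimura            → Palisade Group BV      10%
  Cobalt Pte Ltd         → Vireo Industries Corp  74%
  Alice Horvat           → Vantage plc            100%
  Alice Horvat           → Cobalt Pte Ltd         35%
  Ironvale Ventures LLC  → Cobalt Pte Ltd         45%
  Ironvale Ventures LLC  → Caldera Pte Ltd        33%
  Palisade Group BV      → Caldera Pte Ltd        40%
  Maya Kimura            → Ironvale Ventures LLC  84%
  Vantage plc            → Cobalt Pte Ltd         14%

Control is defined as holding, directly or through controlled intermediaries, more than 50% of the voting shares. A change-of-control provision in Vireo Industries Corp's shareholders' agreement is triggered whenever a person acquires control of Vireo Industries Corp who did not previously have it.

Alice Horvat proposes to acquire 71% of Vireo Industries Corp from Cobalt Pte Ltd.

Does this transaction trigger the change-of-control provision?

The purchase adds only to Alice's holdings (Cobalt's stake shrinks), so Alice is the only person who could newly come to control Vireo.
Alice holds 65% of Palisade, so Alice controls Palisade.
Alice holds 100% of Vantage, so Alice controls Vantage.
Alice and Palisade together hold 26% + 40% = 66% of Caldera, so Alice controls Caldera.
Neither Alice nor any entity Alice controls holds any voting interest in Vireo.
So before the transaction, Alice does not control Vireo.
After the purchase, Alice holds 71% of Vireo directly, and Cobalt's stake falls to 3%.
Alice holds 71% of Vireo, so Alice controls Vireo.
Alice did not control Vireo before and does after, so the clause is triggered.

Yes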